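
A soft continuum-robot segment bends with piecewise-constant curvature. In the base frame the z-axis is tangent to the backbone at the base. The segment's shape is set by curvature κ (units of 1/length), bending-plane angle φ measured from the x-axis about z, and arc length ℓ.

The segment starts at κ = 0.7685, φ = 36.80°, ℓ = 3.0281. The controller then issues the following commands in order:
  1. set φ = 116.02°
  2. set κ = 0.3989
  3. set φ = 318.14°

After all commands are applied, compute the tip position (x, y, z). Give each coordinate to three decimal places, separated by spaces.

1.204 -1.079 2.344

initial: κ=0.7685, φ=36.80°, ℓ=3.0281
cmd 1: set φ=116.02° → (κ,φ,ℓ)=(0.7685,116.02°,3.0281) → tip=(-0.9626,1.9718,0.9465)
cmd 2: set κ=0.3989 → (κ,φ,ℓ)=(0.3989,116.02°,3.0281) → tip=(-0.7094,1.4531,2.3436)
cmd 3: set φ=318.14° → (κ,φ,ℓ)=(0.3989,318.14°,3.0281) → tip=(1.2043,-1.0791,2.3436)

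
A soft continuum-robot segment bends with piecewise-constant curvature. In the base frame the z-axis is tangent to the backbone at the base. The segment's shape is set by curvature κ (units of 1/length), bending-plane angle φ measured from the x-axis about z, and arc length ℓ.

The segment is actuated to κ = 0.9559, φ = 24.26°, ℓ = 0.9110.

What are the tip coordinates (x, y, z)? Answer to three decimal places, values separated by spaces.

θ = κ·ℓ = 0.9559 × 0.9110 = 0.87082 rad
ρ = (1 − cos θ)/κ = (1 − 0.64420)/0.9559 = 0.37222
z = sin θ / κ = 0.76486/0.9559 = 0.80015
x = ρ cos φ = 0.37222 × cos(24.26°) = 0.33935
y = ρ sin φ = 0.37222 × sin(24.26°) = 0.15294

0.339 0.153 0.800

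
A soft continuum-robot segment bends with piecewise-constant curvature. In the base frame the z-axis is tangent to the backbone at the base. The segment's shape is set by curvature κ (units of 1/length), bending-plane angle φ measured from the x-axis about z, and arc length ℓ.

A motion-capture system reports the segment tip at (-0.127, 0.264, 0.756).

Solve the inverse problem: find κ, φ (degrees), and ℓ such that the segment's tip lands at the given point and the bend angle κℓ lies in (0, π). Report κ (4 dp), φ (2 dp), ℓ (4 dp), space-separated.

ρ = √(x²+y²) = √(-0.127² + 0.264²) = 0.29296
φ = atan2(y, x) mod 360° = atan2(0.264, -0.127) = 115.6904°
|p|² = ρ² + z² = 0.29296² + 0.756² = 0.65736
κ = 2ρ / |p|² = 2×0.29296 / 0.65736 = 0.89132
θ = 2·atan2(ρ, z) = 2·atan2(0.29296, 0.756) = 0.73939 rad
ℓ = θ/κ = 0.73939/0.89132 = 0.82955

0.8913 115.69 0.8295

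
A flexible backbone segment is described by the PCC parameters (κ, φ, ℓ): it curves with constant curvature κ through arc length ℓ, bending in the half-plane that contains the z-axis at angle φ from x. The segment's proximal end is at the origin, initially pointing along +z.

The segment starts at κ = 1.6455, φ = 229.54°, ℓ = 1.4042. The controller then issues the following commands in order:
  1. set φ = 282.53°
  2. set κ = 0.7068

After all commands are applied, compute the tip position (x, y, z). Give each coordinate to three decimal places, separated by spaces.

0.139 -0.626 1.185

initial: κ=1.6455, φ=229.54°, ℓ=1.4042
cmd 1: set φ=282.53° → (κ,φ,ℓ)=(1.6455,282.53°,1.4042) → tip=(0.2207,-0.9932,0.4489)
cmd 2: set κ=0.7068 → (κ,φ,ℓ)=(0.7068,282.53°,1.4042) → tip=(0.1392,-0.6262,1.1848)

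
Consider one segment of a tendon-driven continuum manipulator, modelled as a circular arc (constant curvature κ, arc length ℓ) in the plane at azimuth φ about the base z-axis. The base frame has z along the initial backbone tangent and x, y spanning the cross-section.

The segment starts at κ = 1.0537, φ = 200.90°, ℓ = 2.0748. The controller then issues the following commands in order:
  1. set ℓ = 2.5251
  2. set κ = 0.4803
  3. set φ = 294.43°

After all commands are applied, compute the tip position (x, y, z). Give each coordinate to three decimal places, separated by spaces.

0.559 -1.231 1.950

initial: κ=1.0537, φ=200.90°, ℓ=2.0748
cmd 1: set ℓ=2.5251 → (κ,φ,ℓ)=(1.0537,200.90°,2.5251) → tip=(-1.6726,-0.6387,0.4390)
cmd 2: set κ=0.4803 → (κ,φ,ℓ)=(0.4803,200.90°,2.5251) → tip=(-1.2635,-0.4825,1.9500)
cmd 3: set φ=294.43° → (κ,φ,ℓ)=(0.4803,294.43°,2.5251) → tip=(0.5594,-1.2314,1.9500)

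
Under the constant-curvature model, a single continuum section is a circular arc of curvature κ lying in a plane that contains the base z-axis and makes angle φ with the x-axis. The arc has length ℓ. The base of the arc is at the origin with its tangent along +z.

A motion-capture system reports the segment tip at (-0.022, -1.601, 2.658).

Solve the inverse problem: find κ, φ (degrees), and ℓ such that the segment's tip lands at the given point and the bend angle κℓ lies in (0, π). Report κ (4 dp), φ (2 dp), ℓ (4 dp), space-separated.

0.3326 269.21 3.2604

ρ = √(x²+y²) = √(-0.022² + -1.601²) = 1.60115
φ = atan2(y, x) mod 360° = atan2(-1.601, -0.022) = 269.2127°
|p|² = ρ² + z² = 1.60115² + 2.658² = 9.62865
κ = 2ρ / |p|² = 2×1.60115 / 9.62865 = 0.33258
θ = 2·atan2(ρ, z) = 2·atan2(1.60115, 2.658) = 1.08435 rad
ℓ = θ/κ = 1.08435/0.33258 = 3.26041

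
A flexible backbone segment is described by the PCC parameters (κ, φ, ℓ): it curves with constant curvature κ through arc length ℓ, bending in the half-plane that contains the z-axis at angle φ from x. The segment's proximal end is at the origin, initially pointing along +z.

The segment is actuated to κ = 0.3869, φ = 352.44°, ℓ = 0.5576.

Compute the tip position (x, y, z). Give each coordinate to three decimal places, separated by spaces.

0.059 -0.008 0.553

θ = κ·ℓ = 0.3869 × 0.5576 = 0.21574 rad
ρ = (1 − cos θ)/κ = (1 − 0.97682)/0.3869 = 0.05991
z = sin θ / κ = 0.21407/0.3869 = 0.55328
x = ρ cos φ = 0.05991 × cos(352.44°) = 0.05939
y = ρ sin φ = 0.05991 × sin(352.44°) = -0.00788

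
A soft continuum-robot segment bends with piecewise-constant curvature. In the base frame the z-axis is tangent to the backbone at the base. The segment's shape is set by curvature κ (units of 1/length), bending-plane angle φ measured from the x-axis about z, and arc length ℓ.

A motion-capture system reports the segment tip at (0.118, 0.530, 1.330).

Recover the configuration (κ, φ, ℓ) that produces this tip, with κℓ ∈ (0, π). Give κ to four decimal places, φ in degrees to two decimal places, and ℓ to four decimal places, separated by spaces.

0.5262 77.45 1.4732

ρ = √(x²+y²) = √(0.118² + 0.530²) = 0.54298
φ = atan2(y, x) mod 360° = atan2(0.530, 0.118) = 77.4483°
|p|² = ρ² + z² = 0.54298² + 1.330² = 2.06372
κ = 2ρ / |p|² = 2×0.54298 / 2.06372 = 0.52621
θ = 2·atan2(ρ, z) = 2·atan2(0.54298, 1.330) = 0.77520 rad
ℓ = θ/κ = 0.77520/0.52621 = 1.47318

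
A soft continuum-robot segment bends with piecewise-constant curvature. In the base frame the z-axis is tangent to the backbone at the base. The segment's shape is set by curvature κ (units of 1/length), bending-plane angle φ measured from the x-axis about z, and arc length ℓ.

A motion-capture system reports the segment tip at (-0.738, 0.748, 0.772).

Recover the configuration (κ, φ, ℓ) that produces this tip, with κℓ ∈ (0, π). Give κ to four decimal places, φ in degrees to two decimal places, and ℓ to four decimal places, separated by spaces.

1.2361 134.61 1.5163

ρ = √(x²+y²) = √(-0.738² + 0.748²) = 1.05078
φ = atan2(y, x) mod 360° = atan2(0.748, -0.738) = 134.6144°
|p|² = ρ² + z² = 1.05078² + 0.772² = 1.70013
κ = 2ρ / |p|² = 2×1.05078 / 1.70013 = 1.23612
θ = 2·atan2(ρ, z) = 2·atan2(1.05078, 0.772) = 1.87433 rad
ℓ = θ/κ = 1.87433/1.23612 = 1.51630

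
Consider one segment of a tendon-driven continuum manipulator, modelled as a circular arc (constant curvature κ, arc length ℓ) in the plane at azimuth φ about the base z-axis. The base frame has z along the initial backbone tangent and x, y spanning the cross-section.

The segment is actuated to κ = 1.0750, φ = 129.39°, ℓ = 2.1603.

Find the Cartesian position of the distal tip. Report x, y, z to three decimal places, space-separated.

θ = κ·ℓ = 1.0750 × 2.1603 = 2.32232 rad
ρ = (1 − cos θ)/κ = (1 − -0.68275)/1.0750 = 1.56535
z = sin θ / κ = 0.73065/1.0750 = 0.67967
x = ρ cos φ = 1.56535 × cos(129.39°) = -0.99337
y = ρ sin φ = 1.56535 × sin(129.39°) = 1.20977

-0.993 1.210 0.680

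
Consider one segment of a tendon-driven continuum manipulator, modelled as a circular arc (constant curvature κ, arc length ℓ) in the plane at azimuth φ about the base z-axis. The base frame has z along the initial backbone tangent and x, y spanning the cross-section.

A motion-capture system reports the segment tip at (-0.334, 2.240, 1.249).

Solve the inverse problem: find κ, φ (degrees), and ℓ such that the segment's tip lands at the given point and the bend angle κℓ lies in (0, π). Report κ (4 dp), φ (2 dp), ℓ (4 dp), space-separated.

ρ = √(x²+y²) = √(-0.334² + 2.240²) = 2.26476
φ = atan2(y, x) mod 360° = atan2(2.240, -0.334) = 98.4807°
|p|² = ρ² + z² = 2.26476² + 1.249² = 6.68916
κ = 2ρ / |p|² = 2×2.26476 / 6.68916 = 0.67714
θ = 2·atan2(ρ, z) = 2·atan2(2.26476, 1.249) = 2.13362 rad
ℓ = θ/κ = 2.13362/0.67714 = 3.15090

0.6771 98.48 3.1509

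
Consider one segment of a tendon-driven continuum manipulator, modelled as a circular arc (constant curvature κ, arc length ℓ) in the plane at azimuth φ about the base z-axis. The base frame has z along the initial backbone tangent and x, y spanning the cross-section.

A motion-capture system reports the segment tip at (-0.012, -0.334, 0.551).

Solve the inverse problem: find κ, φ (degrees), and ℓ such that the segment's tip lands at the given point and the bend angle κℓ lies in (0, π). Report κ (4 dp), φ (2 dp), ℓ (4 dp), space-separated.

ρ = √(x²+y²) = √(-0.012² + -0.334²) = 0.33422
φ = atan2(y, x) mod 360° = atan2(-0.334, -0.012) = 267.9424°
|p|² = ρ² + z² = 0.33422² + 0.551² = 0.41530
κ = 2ρ / |p|² = 2×0.33422 / 0.41530 = 1.60951
θ = 2·atan2(ρ, z) = 2·atan2(0.33422, 0.551) = 1.09046 rad
ℓ = θ/κ = 1.09046/1.60951 = 0.67751

1.6095 267.94 0.6775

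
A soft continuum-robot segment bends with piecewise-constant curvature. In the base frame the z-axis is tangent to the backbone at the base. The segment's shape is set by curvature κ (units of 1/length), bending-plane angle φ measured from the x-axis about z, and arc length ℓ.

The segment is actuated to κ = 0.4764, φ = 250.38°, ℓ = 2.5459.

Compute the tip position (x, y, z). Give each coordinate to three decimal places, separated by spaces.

-0.458 -1.285 1.966

θ = κ·ℓ = 0.4764 × 2.5459 = 1.21287 rad
ρ = (1 − cos θ)/κ = (1 − 0.35034)/0.4764 = 1.36369
z = sin θ / κ = 0.93662/0.4764 = 1.96605
x = ρ cos φ = 1.36369 × cos(250.38°) = -0.45790
y = ρ sin φ = 1.36369 × sin(250.38°) = -1.28452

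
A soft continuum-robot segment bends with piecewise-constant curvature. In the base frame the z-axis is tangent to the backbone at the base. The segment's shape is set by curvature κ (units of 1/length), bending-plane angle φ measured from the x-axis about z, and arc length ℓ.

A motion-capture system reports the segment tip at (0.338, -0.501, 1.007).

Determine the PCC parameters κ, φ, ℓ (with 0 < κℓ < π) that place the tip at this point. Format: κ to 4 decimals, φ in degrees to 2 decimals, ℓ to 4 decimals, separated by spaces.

0.8763 304.01 1.2336

ρ = √(x²+y²) = √(0.338² + -0.501²) = 0.60436
φ = atan2(y, x) mod 360° = atan2(-0.501, 0.338) = 304.0056°
|p|² = ρ² + z² = 0.60436² + 1.007² = 1.37929
κ = 2ρ / |p|² = 2×0.60436 / 1.37929 = 0.87633
θ = 2·atan2(ρ, z) = 2·atan2(0.60436, 1.007) = 1.08107 rad
ℓ = θ/κ = 1.08107/0.87633 = 1.23363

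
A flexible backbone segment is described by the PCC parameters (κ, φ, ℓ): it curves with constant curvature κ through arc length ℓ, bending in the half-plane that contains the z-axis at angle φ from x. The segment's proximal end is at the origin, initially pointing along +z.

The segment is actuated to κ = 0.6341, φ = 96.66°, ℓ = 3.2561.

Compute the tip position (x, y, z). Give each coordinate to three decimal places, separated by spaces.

-0.270 2.309 1.389

θ = κ·ℓ = 0.6341 × 3.2561 = 2.06469 rad
ρ = (1 − cos θ)/κ = (1 − -0.47406)/0.6341 = 2.32465
z = sin θ / κ = 0.88049/0.6341 = 1.38857
x = ρ cos φ = 2.32465 × cos(96.66°) = -0.26961
y = ρ sin φ = 2.32465 × sin(96.66°) = 2.30896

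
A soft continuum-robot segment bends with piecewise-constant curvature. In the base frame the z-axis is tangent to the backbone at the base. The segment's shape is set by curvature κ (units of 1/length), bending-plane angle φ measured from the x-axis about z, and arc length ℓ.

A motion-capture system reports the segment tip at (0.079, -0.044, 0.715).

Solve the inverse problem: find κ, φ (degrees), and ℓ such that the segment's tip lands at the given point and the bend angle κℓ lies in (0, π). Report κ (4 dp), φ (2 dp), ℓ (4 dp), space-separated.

0.3482 330.88 0.7226

ρ = √(x²+y²) = √(0.079² + -0.044²) = 0.09043
φ = atan2(y, x) mod 360° = atan2(-0.044, 0.079) = 330.8839°
|p|² = ρ² + z² = 0.09043² + 0.715² = 0.51940
κ = 2ρ / |p|² = 2×0.09043 / 0.51940 = 0.34820
θ = 2·atan2(ρ, z) = 2·atan2(0.09043, 0.715) = 0.25161 rad
ℓ = θ/κ = 0.25161/0.34820 = 0.72260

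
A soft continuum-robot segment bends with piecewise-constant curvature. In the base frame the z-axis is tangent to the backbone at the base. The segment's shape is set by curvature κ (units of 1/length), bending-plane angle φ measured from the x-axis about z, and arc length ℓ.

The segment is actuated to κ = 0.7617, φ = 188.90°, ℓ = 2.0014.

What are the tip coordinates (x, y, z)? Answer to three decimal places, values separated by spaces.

-1.237 -0.194 1.311

θ = κ·ℓ = 0.7617 × 2.0014 = 1.52447 rad
ρ = (1 − cos θ)/κ = (1 − 0.04631)/0.7617 = 1.25205
z = sin θ / κ = 0.99893/0.7617 = 1.31144
x = ρ cos φ = 1.25205 × cos(188.90°) = -1.23698
y = ρ sin φ = 1.25205 × sin(188.90°) = -0.19371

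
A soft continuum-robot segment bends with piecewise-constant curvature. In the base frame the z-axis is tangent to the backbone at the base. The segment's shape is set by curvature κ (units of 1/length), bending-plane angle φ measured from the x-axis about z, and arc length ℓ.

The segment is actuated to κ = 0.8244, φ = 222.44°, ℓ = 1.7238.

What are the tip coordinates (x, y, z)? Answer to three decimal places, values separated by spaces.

-0.762 -0.696 1.199

θ = κ·ℓ = 0.8244 × 1.7238 = 1.42110 rad
ρ = (1 − cos θ)/κ = (1 − 0.14914)/0.8244 = 1.03210
z = sin θ / κ = 0.98882/0.8244 = 1.19944
x = ρ cos φ = 1.03210 × cos(222.44°) = -0.76167
y = ρ sin φ = 1.03210 × sin(222.44°) = -0.69648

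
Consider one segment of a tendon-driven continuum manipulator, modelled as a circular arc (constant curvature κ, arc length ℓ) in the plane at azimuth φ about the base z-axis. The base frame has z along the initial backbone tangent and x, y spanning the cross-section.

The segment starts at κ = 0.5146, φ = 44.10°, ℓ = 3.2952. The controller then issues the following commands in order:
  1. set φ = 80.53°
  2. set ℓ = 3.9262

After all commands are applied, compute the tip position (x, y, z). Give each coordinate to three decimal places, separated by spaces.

0.459 2.750 1.750

initial: κ=0.5146, φ=44.10°, ℓ=3.2952
cmd 1: set φ=80.53° → (κ,φ,ℓ)=(0.5146,80.53°,3.2952) → tip=(0.3596,2.1556,1.9281)
cmd 2: set ℓ=3.9262 → (κ,φ,ℓ)=(0.5146,80.53°,3.9262) → tip=(0.4587,2.7499,1.7501)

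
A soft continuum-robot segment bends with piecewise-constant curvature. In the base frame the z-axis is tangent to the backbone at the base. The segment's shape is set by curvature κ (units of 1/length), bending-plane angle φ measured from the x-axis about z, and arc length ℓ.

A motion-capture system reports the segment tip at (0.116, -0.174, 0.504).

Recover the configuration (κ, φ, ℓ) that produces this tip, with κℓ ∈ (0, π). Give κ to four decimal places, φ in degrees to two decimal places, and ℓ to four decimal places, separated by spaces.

ρ = √(x²+y²) = √(0.116² + -0.174²) = 0.20912
φ = atan2(y, x) mod 360° = atan2(-0.174, 0.116) = 303.6901°
|p|² = ρ² + z² = 0.20912² + 0.504² = 0.29775
κ = 2ρ / |p|² = 2×0.20912 / 0.29775 = 1.40469
θ = 2·atan2(ρ, z) = 2·atan2(0.20912, 0.504) = 0.78661 rad
ℓ = θ/κ = 0.78661/1.40469 = 0.55999

1.4047 303.69 0.5600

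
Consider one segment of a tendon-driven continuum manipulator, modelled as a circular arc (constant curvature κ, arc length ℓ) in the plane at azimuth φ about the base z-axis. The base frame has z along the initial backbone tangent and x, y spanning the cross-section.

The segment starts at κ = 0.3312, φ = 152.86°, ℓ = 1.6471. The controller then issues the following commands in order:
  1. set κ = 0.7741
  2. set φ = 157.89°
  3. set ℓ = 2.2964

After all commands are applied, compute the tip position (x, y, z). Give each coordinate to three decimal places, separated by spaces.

initial: κ=0.3312, φ=152.86°, ℓ=1.6471
cmd 1: set κ=0.7741 → (κ,φ,ℓ)=(0.7741,152.86°,1.6471) → tip=(-0.8145,0.4175,1.2357)
cmd 2: set φ=157.89° → (κ,φ,ℓ)=(0.7741,157.89°,1.6471) → tip=(-0.8480,0.3445,1.2357)
cmd 3: set ℓ=2.2964 → (κ,φ,ℓ)=(0.7741,157.89°,2.2964) → tip=(-1.4426,0.5861,1.2643)

-1.443 0.586 1.264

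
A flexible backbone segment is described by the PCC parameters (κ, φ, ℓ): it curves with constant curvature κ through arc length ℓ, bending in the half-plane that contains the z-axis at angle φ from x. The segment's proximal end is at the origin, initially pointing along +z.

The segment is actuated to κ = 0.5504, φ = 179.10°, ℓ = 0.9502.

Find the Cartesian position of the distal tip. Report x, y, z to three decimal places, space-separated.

-0.243 0.004 0.907

θ = κ·ℓ = 0.5504 × 0.9502 = 0.52299 rad
ρ = (1 − cos θ)/κ = (1 − 0.86633)/0.5504 = 0.24286
z = sin θ / κ = 0.49947/0.5504 = 0.90747
x = ρ cos φ = 0.24286 × cos(179.10°) = -0.24283
y = ρ sin φ = 0.24286 × sin(179.10°) = 0.00381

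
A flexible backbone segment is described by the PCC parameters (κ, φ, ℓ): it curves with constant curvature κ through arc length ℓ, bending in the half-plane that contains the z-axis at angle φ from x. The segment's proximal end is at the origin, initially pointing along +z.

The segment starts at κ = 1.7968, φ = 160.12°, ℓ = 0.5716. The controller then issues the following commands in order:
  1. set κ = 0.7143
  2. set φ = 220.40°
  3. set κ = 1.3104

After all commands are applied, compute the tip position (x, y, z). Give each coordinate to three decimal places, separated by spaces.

-0.156 -0.132 0.520

initial: κ=1.7968, φ=160.12°, ℓ=0.5716
cmd 1: set κ=0.7143 → (κ,φ,ℓ)=(0.7143,160.12°,0.5716) → tip=(-0.1082,0.0391,0.5559)
cmd 2: set φ=220.40° → (κ,φ,ℓ)=(0.7143,220.40°,0.5716) → tip=(-0.0876,-0.0746,0.5559)
cmd 3: set κ=1.3104 → (κ,φ,ℓ)=(1.3104,220.40°,0.5716) → tip=(-0.1555,-0.1324,0.5196)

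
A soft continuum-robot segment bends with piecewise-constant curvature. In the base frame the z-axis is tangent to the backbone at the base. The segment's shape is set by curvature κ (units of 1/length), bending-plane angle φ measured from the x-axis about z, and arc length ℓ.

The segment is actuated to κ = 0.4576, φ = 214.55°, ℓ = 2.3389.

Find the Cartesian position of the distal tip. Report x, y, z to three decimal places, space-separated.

-0.936 -0.645 1.917

θ = κ·ℓ = 0.4576 × 2.3389 = 1.07028 rad
ρ = (1 − cos θ)/κ = (1 − 0.47988)/0.4576 = 1.13663
z = sin θ / κ = 0.87734/0.4576 = 1.91725
x = ρ cos φ = 1.13663 × cos(214.55°) = -0.93616
y = ρ sin φ = 1.13663 × sin(214.55°) = -0.64461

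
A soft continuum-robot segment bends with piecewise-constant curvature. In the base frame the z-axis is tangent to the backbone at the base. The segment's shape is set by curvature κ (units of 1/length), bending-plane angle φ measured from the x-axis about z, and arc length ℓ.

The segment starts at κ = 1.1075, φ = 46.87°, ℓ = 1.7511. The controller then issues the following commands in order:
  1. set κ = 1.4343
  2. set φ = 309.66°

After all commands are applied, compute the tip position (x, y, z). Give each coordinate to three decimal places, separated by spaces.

0.805 -0.970 0.411

initial: κ=1.1075, φ=46.87°, ℓ=1.7511
cmd 1: set κ=1.4343 → (κ,φ,ℓ)=(1.4343,46.87°,1.7511) → tip=(0.8618,0.9200,0.4107)
cmd 2: set φ=309.66° → (κ,φ,ℓ)=(1.4343,309.66°,1.7511) → tip=(0.8045,-0.9704,0.4107)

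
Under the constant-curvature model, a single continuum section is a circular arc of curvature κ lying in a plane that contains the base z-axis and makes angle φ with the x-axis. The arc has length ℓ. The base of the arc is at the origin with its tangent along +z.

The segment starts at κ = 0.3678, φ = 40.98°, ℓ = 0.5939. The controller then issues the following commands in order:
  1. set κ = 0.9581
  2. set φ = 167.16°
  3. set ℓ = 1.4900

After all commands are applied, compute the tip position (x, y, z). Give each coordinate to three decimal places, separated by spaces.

-0.872 0.199 1.033

initial: κ=0.3678, φ=40.98°, ℓ=0.5939
cmd 1: set κ=0.9581 → (κ,φ,ℓ)=(0.9581,40.98°,0.5939) → tip=(0.1242,0.1079,0.5624)
cmd 2: set φ=167.16° → (κ,φ,ℓ)=(0.9581,167.16°,0.5939) → tip=(-0.1603,0.0365,0.5624)
cmd 3: set ℓ=1.4900 → (κ,φ,ℓ)=(0.9581,167.16°,1.4900) → tip=(-0.8724,0.1988,1.0330)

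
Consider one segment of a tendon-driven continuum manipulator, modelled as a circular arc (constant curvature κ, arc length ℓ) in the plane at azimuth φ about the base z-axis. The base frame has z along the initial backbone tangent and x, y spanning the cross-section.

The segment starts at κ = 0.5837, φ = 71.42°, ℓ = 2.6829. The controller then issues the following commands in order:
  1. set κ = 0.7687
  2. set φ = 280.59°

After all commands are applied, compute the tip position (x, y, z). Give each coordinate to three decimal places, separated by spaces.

0.352 -1.882 1.147

initial: κ=0.5837, φ=71.42°, ℓ=2.6829
cmd 1: set κ=0.7687 → (κ,φ,ℓ)=(0.7687,71.42°,2.6829) → tip=(0.6101,1.8151,1.1469)
cmd 2: set φ=280.59° → (κ,φ,ℓ)=(0.7687,280.59°,2.6829) → tip=(0.3519,-1.8823,1.1469)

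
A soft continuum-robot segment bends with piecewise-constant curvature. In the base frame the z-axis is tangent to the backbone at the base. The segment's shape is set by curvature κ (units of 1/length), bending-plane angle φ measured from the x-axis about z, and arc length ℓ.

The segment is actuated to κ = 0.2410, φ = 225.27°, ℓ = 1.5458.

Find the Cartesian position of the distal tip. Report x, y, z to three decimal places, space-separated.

-0.200 -0.202 1.510

θ = κ·ℓ = 0.2410 × 1.5458 = 0.37254 rad
ρ = (1 − cos θ)/κ = (1 − 0.93141)/0.2410 = 0.28462
z = sin θ / κ = 0.36398/0.2410 = 1.51029
x = ρ cos φ = 0.28462 × cos(225.27°) = -0.20031
y = ρ sin φ = 0.28462 × sin(225.27°) = -0.20220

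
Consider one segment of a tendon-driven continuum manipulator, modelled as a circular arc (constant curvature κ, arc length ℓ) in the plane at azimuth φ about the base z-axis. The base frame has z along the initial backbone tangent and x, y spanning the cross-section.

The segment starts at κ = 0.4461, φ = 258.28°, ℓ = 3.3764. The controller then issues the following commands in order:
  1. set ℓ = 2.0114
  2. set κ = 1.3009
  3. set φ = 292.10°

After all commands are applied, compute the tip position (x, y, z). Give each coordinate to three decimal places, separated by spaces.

initial: κ=0.4461, φ=258.28°, ℓ=3.3764
cmd 1: set ℓ=2.0114 → (κ,φ,ℓ)=(0.4461,258.28°,2.0114) → tip=(-0.1713,-0.8259,1.7522)
cmd 2: set κ=1.3009 → (κ,φ,ℓ)=(1.3009,258.28°,2.0114) → tip=(-0.2913,-1.4040,0.3853)
cmd 3: set φ=292.10° → (κ,φ,ℓ)=(1.3009,292.10°,2.0114) → tip=(0.5395,-1.3285,0.3853)

0.539 -1.329 0.385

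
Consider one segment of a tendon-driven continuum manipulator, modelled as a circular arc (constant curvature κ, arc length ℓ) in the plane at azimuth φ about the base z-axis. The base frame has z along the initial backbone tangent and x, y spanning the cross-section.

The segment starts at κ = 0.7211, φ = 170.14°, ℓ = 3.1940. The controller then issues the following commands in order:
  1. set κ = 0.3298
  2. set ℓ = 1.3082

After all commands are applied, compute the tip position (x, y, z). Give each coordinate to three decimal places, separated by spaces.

-0.274 0.048 1.268

initial: κ=0.7211, φ=170.14°, ℓ=3.1940
cmd 1: set κ=0.3298 → (κ,φ,ℓ)=(0.3298,170.14°,3.1940) → tip=(-1.5097,0.2624,2.6352)
cmd 2: set ℓ=1.3082 → (κ,φ,ℓ)=(0.3298,170.14°,1.3082) → tip=(-0.2738,0.0476,1.2680)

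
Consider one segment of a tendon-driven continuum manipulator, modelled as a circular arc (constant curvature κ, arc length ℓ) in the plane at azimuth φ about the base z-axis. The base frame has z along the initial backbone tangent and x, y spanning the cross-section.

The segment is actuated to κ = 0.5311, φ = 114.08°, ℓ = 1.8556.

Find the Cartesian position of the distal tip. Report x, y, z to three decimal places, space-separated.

θ = κ·ℓ = 0.5311 × 1.8556 = 0.98551 rad
ρ = (1 − cos θ)/κ = (1 − 0.55244)/0.5311 = 0.84271
z = sin θ / κ = 0.83355/0.5311 = 1.56948
x = ρ cos φ = 0.84271 × cos(114.08°) = -0.34383
y = ρ sin φ = 0.84271 × sin(114.08°) = 0.76937

-0.344 0.769 1.569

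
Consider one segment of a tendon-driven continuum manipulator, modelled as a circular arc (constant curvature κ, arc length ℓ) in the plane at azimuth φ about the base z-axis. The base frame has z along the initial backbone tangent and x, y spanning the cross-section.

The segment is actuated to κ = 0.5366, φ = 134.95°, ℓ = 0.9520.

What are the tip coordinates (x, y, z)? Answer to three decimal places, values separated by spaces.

-0.168 0.168 0.911

θ = κ·ℓ = 0.5366 × 0.9520 = 0.51084 rad
ρ = (1 − cos θ)/κ = (1 − 0.87233)/0.5366 = 0.23792
z = sin θ / κ = 0.48891/0.5366 = 0.91113
x = ρ cos φ = 0.23792 × cos(134.95°) = -0.16809
y = ρ sin φ = 0.23792 × sin(134.95°) = 0.16838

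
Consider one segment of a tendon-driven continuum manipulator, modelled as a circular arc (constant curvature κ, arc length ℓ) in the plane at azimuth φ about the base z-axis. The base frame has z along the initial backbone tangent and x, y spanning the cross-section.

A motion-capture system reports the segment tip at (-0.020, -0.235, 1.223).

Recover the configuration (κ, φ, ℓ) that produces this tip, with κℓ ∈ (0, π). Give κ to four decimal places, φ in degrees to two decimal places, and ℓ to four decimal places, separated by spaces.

0.3041 265.14 1.2531

ρ = √(x²+y²) = √(-0.020² + -0.235²) = 0.23585
φ = atan2(y, x) mod 360° = atan2(-0.235, -0.020) = 265.1355°
|p|² = ρ² + z² = 0.23585² + 1.223² = 1.55135
κ = 2ρ / |p|² = 2×0.23585 / 1.55135 = 0.30406
θ = 2·atan2(ρ, z) = 2·atan2(0.23585, 1.223) = 0.38101 rad
ℓ = θ/κ = 0.38101/0.30406 = 1.25310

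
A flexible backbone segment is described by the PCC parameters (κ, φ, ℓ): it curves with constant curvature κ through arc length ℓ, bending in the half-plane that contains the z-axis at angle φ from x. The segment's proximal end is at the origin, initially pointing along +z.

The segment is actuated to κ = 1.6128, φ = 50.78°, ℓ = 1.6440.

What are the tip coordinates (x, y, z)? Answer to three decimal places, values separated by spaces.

0.738 0.904 0.292

θ = κ·ℓ = 1.6128 × 1.6440 = 2.65144 rad
ρ = (1 − cos θ)/κ = (1 − -0.88226)/1.6128 = 1.16708
z = sin θ / κ = 0.47076/1.6128 = 0.29189
x = ρ cos φ = 1.16708 × cos(50.78°) = 0.73794
y = ρ sin φ = 1.16708 × sin(50.78°) = 0.90416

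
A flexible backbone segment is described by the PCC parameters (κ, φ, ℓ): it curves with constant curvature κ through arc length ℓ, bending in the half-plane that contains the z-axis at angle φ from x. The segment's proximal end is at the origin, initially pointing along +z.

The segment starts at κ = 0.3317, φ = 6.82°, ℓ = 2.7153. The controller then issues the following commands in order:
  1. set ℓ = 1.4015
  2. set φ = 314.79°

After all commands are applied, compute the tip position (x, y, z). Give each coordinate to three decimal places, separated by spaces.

0.225 -0.227 1.352

initial: κ=0.3317, φ=6.82°, ℓ=2.7153
cmd 1: set ℓ=1.4015 → (κ,φ,ℓ)=(0.3317,6.82°,1.4015) → tip=(0.3177,0.0380,1.3516)
cmd 2: set φ=314.79° → (κ,φ,ℓ)=(0.3317,314.79°,1.4015) → tip=(0.2254,-0.2271,1.3516)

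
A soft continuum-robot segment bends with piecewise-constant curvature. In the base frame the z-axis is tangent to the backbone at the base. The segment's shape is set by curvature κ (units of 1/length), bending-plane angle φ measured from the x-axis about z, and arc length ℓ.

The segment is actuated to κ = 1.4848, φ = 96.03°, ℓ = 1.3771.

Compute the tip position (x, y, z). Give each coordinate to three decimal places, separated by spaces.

-0.103 0.975 0.599

θ = κ·ℓ = 1.4848 × 1.3771 = 2.04472 rad
ρ = (1 − cos θ)/κ = (1 − -0.45638)/1.4848 = 0.98086
z = sin θ / κ = 0.88979/1.4848 = 0.59926
x = ρ cos φ = 0.98086 × cos(96.03°) = -0.10304
y = ρ sin φ = 0.98086 × sin(96.03°) = 0.97543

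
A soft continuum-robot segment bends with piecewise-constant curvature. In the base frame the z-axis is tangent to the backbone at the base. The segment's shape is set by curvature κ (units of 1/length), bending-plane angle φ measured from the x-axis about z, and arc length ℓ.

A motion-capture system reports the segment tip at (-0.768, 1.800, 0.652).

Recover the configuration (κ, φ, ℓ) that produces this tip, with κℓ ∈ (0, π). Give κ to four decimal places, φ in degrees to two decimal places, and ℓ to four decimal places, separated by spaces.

ρ = √(x²+y²) = √(-0.768² + 1.800²) = 1.95699
φ = atan2(y, x) mod 360° = atan2(1.800, -0.768) = 113.1063°
|p|² = ρ² + z² = 1.95699² + 0.652² = 4.25493
κ = 2ρ / |p|² = 2×1.95699 / 4.25493 = 0.91987
θ = 2·atan2(ρ, z) = 2·atan2(1.95699, 0.652) = 2.49840 rad
ℓ = θ/κ = 2.49840/0.91987 = 2.71603

0.9199 113.11 2.7160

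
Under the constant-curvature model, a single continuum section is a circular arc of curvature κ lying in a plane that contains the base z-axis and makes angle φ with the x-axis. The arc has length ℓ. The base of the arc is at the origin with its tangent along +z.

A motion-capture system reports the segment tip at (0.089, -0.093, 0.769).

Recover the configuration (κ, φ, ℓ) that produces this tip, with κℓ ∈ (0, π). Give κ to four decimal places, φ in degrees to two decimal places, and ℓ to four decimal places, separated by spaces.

0.4235 313.74 0.7833

ρ = √(x²+y²) = √(0.089² + -0.093²) = 0.12872
φ = atan2(y, x) mod 360° = atan2(-0.093, 0.089) = 313.7410°
|p|² = ρ² + z² = 0.12872² + 0.769² = 0.60793
κ = 2ρ / |p|² = 2×0.12872 / 0.60793 = 0.42348
θ = 2·atan2(ρ, z) = 2·atan2(0.12872, 0.769) = 0.33171 rad
ℓ = θ/κ = 0.33171/0.42348 = 0.78329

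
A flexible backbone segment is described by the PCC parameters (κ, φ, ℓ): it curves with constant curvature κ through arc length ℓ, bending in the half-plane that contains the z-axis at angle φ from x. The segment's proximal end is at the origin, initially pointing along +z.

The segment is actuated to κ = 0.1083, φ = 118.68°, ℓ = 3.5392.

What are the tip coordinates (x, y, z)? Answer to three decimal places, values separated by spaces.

-0.322 0.588 3.453

θ = κ·ℓ = 0.1083 × 3.5392 = 0.38330 rad
ρ = (1 − cos θ)/κ = (1 − 0.92744)/0.1083 = 0.67002
z = sin θ / κ = 0.37398/0.1083 = 3.45317
x = ρ cos φ = 0.67002 × cos(118.68°) = -0.32155
y = ρ sin φ = 0.67002 × sin(118.68°) = 0.58781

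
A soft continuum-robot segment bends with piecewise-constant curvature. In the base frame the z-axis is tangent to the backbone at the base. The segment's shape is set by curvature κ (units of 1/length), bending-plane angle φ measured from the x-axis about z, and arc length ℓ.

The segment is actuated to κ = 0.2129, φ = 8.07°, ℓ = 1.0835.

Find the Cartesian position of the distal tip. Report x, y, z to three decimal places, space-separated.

θ = κ·ℓ = 0.2129 × 1.0835 = 0.23068 rad
ρ = (1 − cos θ)/κ = (1 − 0.97351)/0.2129 = 0.12442
z = sin θ / κ = 0.22864/0.2129 = 1.07392
x = ρ cos φ = 0.12442 × cos(8.07°) = 0.12318
y = ρ sin φ = 0.12442 × sin(8.07°) = 0.01747

0.123 0.017 1.074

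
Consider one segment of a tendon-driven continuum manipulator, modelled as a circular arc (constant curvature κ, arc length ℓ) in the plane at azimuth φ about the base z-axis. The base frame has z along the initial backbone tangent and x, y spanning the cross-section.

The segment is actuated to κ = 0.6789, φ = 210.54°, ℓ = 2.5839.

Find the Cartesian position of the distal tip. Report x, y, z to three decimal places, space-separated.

-1.500 -0.885 1.448

θ = κ·ℓ = 0.6789 × 2.5839 = 1.75421 rad
ρ = (1 − cos θ)/κ = (1 − -0.18239)/0.6789 = 1.74162
z = sin θ / κ = 0.98323/0.6789 = 1.44826
x = ρ cos φ = 1.74162 × cos(210.54°) = -1.50001
y = ρ sin φ = 1.74162 × sin(210.54°) = -0.88499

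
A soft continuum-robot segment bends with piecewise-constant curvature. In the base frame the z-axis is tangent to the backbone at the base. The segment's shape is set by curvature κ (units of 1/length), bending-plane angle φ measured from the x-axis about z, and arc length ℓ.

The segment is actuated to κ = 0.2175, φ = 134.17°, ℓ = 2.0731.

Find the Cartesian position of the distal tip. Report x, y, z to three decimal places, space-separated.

-0.320 0.330 2.004

θ = κ·ℓ = 0.2175 × 2.0731 = 0.45090 rad
ρ = (1 − cos θ)/κ = (1 − 0.90006)/0.2175 = 0.45951
z = sin θ / κ = 0.43578/0.2175 = 2.00356
x = ρ cos φ = 0.45951 × cos(134.17°) = -0.32018
y = ρ sin φ = 0.45951 × sin(134.17°) = 0.32960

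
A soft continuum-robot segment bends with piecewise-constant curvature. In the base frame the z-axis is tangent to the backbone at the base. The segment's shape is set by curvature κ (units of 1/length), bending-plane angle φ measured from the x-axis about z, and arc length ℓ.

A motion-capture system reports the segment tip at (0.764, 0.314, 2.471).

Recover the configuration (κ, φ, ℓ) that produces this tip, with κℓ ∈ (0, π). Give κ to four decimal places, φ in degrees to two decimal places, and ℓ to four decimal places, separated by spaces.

0.2434 22.34 2.6512

ρ = √(x²+y²) = √(0.764² + 0.314²) = 0.82601
φ = atan2(y, x) mod 360° = atan2(0.314, 0.764) = 22.3424°
|p|² = ρ² + z² = 0.82601² + 2.471² = 6.78813
κ = 2ρ / |p|² = 2×0.82601 / 6.78813 = 0.24337
θ = 2·atan2(ρ, z) = 2·atan2(0.82601, 2.471) = 0.64521 rad
ℓ = θ/κ = 0.64521/0.24337 = 2.65115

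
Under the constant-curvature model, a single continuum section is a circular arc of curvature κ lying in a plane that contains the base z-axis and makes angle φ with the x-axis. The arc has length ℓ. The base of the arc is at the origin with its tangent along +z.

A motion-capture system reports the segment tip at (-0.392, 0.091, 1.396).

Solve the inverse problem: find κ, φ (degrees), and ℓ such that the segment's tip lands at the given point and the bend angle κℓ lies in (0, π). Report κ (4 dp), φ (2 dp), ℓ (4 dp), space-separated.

ρ = √(x²+y²) = √(-0.392² + 0.091²) = 0.40242
φ = atan2(y, x) mod 360° = atan2(0.091, -0.392) = 166.9307°
|p|² = ρ² + z² = 0.40242² + 1.396² = 2.11076
κ = 2ρ / |p|² = 2×0.40242 / 2.11076 = 0.38131
θ = 2·atan2(ρ, z) = 2·atan2(0.40242, 1.396) = 0.56132 rad
ℓ = θ/κ = 0.56132/0.38131 = 1.47210

0.3813 166.93 1.4721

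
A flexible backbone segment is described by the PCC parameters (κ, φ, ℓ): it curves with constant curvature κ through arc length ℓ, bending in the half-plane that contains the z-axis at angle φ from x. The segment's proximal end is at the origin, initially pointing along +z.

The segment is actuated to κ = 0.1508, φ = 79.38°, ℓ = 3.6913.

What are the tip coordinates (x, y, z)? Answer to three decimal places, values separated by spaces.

0.185 0.984 3.504

θ = κ·ℓ = 0.1508 × 3.6913 = 0.55665 rad
ρ = (1 − cos θ)/κ = (1 − 0.84903)/0.1508 = 1.00112
z = sin θ / κ = 0.52834/0.1508 = 3.50360
x = ρ cos φ = 1.00112 × cos(79.38°) = 0.18450
y = ρ sin φ = 1.00112 × sin(79.38°) = 0.98397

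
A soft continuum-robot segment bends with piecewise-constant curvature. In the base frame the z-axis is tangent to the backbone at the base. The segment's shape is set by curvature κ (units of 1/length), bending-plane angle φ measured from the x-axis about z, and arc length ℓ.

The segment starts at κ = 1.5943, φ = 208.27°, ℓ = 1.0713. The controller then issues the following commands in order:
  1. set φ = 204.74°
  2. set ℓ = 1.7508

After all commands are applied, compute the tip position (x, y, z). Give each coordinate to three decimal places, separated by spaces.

-1.105 -0.509 0.215

initial: κ=1.5943, φ=208.27°, ℓ=1.0713
cmd 1: set φ=204.74° → (κ,φ,ℓ)=(1.5943,204.74°,1.0713) → tip=(-0.6476,-0.2984,0.6213)
cmd 2: set ℓ=1.7508 → (κ,φ,ℓ)=(1.5943,204.74°,1.7508) → tip=(-1.1047,-0.5091,0.2152)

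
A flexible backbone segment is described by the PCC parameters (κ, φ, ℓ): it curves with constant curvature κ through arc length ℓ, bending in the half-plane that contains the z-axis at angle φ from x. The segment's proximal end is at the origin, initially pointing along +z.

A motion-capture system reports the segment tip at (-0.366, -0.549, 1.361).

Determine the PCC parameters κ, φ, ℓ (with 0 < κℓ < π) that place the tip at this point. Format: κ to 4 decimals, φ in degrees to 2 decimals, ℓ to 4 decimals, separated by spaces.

ρ = √(x²+y²) = √(-0.366² + -0.549²) = 0.65982
φ = atan2(y, x) mod 360° = atan2(-0.549, -0.366) = 236.3099°
|p|² = ρ² + z² = 0.65982² + 1.361² = 2.28768
κ = 2ρ / |p|² = 2×0.65982 / 2.28768 = 0.57684
θ = 2·atan2(ρ, z) = 2·atan2(0.65982, 1.361) = 0.90283 rad
ℓ = θ/κ = 0.90283/0.57684 = 1.56512

0.5768 236.31 1.5651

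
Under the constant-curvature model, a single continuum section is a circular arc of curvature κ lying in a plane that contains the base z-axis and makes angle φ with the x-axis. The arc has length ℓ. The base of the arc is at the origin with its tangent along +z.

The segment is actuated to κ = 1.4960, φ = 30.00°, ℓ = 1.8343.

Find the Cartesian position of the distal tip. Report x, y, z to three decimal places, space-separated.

θ = κ·ℓ = 1.4960 × 1.8343 = 2.74411 rad
ρ = (1 − cos θ)/κ = (1 − -0.92204)/1.4960 = 1.28479
z = sin θ / κ = 0.38710/1.4960 = 0.25875
x = ρ cos φ = 1.28479 × cos(30.00°) = 1.11266
y = ρ sin φ = 1.28479 × sin(30.00°) = 0.64239

1.113 0.642 0.259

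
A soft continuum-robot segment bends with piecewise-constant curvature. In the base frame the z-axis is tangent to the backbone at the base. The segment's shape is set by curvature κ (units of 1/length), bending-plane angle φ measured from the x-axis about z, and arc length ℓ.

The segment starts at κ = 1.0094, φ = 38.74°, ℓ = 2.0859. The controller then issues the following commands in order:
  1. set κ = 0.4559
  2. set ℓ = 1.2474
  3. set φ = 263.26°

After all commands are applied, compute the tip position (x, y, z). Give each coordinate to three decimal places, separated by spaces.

initial: κ=1.0094, φ=38.74°, ℓ=2.0859
cmd 1: set κ=0.4559 → (κ,φ,ℓ)=(0.4559,38.74°,2.0859) → tip=(0.7170,0.5753,1.7854)
cmd 2: set ℓ=1.2474 → (κ,φ,ℓ)=(0.4559,38.74°,1.2474) → tip=(0.2693,0.2160,1.1812)
cmd 3: set φ=263.26° → (κ,φ,ℓ)=(0.4559,263.26°,1.2474) → tip=(-0.0405,-0.3428,1.1812)

-0.041 -0.343 1.181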